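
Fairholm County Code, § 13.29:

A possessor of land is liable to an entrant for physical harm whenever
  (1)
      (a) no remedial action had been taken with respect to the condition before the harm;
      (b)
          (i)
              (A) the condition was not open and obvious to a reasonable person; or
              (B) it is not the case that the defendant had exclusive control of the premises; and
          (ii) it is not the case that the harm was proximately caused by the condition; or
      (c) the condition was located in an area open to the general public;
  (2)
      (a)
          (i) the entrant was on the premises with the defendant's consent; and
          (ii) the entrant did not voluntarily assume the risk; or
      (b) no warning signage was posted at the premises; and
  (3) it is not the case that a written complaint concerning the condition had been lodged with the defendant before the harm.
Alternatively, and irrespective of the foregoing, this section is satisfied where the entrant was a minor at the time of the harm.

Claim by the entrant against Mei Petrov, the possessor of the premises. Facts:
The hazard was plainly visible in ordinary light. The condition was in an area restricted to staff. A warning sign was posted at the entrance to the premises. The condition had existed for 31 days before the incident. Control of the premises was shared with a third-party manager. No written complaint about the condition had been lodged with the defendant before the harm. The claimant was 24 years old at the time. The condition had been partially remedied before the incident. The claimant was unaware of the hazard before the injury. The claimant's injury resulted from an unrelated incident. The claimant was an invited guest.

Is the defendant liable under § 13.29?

Yes — liable.

(a) no remedial action — not satisfied.
(A) not open/obvious — not satisfied.
(B) not (exclusive control) — met.
So (i) is satisfied (F OR T).
(ii) not (proximate cause) — met.
(b) = T AND T = true.
(c) public area — not satisfied.
(1): F OR T OR F → true.
(i) consent to enter — satisfied.
(ii) no assumed risk — holds.
(a): T AND T → true.
(b) no signage posted — fails.
So (2) is satisfied (T OR F).
(3) not (complaint lodged) — holds.
So Overall is satisfied (T AND T AND T).
Exception (entrant a minor) — not satisfied.
Result: main true OR exception false → true.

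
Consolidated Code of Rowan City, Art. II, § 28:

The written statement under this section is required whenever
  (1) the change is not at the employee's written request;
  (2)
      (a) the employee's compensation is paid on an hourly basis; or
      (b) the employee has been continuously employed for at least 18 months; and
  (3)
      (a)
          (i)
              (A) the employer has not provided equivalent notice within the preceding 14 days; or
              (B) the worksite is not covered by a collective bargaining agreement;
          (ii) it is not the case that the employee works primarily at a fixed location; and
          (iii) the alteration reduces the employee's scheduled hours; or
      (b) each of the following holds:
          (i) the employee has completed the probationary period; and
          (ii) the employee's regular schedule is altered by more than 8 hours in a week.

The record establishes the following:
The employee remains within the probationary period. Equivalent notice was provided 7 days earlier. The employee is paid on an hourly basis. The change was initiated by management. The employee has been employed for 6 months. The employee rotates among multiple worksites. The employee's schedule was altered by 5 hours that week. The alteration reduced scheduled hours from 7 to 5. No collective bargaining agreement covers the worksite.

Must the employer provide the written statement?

Yes — required.

(1) not employee-requested — satisfied.
(a) hourly-paid — holds.
(b) tenure ≥ 18 mo. — not met.
So (2) is satisfied (T OR F).
(A) no recent notice — not met.
(B) no CBA — holds.
(i) = F OR T = true.
(ii) not (fixed location) — met.
(iii) hours reduced — holds.
So (a) is satisfied (T AND T AND T).
(i) past probation — not satisfied.
(ii) schedule shift > 8h — not satisfied.
So (b) is not satisfied (F AND F).
(3): T OR F → true.
Overall: T AND T AND T → true.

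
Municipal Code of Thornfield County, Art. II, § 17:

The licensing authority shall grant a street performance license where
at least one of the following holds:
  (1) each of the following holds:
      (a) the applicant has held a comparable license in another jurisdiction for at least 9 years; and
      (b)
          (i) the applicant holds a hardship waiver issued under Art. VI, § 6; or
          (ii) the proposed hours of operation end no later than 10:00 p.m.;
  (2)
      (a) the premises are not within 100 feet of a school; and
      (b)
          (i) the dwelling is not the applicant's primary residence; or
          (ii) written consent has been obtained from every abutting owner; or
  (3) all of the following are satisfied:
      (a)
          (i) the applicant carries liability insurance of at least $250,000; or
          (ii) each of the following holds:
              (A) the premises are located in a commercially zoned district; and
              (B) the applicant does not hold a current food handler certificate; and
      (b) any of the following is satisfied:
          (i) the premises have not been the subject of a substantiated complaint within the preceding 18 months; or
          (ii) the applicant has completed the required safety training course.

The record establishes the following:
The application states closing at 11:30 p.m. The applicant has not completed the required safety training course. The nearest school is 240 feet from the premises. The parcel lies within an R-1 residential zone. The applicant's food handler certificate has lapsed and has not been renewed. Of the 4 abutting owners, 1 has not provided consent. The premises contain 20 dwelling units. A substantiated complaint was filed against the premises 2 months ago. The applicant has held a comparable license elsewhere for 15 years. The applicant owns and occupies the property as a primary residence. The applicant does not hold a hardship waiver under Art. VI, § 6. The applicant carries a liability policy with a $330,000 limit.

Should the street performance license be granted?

No — denied.

(a) prior license ≥ 9 yr — holds.
(i) hardship waiver — fails.
(ii) closes by 10 p.m. — not satisfied.
(b) = F OR F = false.
(1): T AND F → false.
(a) ≥100 ft from school — holds.
(i) not (primary residence) — not satisfied.
(ii) all abutters consent — fails.
So (b) is not satisfied (F OR F).
(2): T AND F → false.
(i) insurance ≥ $250,000 — satisfied.
(A) commercially zoned — fails.
(B) not (food handler cert.) — holds.
So (ii) is not satisfied (F AND T).
(a) = T OR F = true.
(i) no complaint in 18 mo. — not met.
(ii) safety training — not met.
(b) = F OR F = false.
(3) = T AND F = false.
Overall = F OR F OR F = false.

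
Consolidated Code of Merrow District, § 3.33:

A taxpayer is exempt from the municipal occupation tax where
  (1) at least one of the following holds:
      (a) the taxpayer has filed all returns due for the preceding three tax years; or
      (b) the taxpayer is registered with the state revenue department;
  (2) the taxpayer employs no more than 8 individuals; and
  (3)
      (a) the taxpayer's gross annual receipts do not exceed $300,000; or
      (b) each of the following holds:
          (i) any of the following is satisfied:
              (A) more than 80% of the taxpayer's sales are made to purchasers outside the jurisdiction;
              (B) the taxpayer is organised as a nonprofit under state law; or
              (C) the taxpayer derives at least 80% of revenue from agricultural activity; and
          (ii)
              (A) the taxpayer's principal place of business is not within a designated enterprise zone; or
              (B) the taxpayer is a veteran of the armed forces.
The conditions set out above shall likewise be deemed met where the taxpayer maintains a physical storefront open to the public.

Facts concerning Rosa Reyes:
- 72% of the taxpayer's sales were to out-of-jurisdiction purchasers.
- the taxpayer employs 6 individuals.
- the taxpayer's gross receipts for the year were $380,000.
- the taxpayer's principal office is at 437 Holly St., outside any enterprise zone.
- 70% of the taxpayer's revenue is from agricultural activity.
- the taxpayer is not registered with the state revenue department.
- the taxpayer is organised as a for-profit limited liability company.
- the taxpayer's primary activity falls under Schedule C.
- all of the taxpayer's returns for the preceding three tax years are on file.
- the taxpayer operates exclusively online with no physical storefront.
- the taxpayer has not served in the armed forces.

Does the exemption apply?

No — not exempt.

(a) returns current — met.
(b) state-registered — fails.
So (1) is satisfied (T OR F).
(2) ≤ 8 employees — met.
(a) receipts ≤ $300,000 — not satisfied.
(A) >80% out-of-jur. sales — not met.
(B) nonprofit — not met.
(C) ≥80% agricultural — not met.
(i): F OR F OR F → false.
(A) not (in enterprise zone) — met.
(B) veteran — not satisfied.
(ii) = T OR F = true.
(b) = F AND T = false.
(3): F OR F → false.
Overall = T AND T AND F = false.
Exception (has storefront) — not satisfied.
Result: main false OR exception false → false.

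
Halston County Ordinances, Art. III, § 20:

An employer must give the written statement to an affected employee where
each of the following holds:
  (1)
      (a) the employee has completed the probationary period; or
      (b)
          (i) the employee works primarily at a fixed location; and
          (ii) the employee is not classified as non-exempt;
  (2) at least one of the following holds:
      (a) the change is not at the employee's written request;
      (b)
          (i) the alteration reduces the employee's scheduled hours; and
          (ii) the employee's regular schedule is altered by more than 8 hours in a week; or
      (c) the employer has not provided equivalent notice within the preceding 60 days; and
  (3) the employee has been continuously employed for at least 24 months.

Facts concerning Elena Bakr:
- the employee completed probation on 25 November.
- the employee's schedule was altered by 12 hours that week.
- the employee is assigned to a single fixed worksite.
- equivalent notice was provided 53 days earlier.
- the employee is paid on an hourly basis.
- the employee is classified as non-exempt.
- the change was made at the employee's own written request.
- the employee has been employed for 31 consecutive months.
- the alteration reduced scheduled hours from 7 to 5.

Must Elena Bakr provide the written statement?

Yes — required.

(a) past probation — holds.
(i) fixed location — holds.
(ii) not (non-exempt) — not satisfied.
(b): T AND F → false.
(1): T OR F → true.
(a) not employee-requested — not satisfied.
(i) hours reduced — satisfied.
(ii) schedule shift > 8h — holds.
(b): T AND T → true.
(c) no recent notice — fails.
(2): F OR T OR F → true.
(3) tenure ≥ 24 mo. — met.
So Overall is satisfied (T AND T AND T).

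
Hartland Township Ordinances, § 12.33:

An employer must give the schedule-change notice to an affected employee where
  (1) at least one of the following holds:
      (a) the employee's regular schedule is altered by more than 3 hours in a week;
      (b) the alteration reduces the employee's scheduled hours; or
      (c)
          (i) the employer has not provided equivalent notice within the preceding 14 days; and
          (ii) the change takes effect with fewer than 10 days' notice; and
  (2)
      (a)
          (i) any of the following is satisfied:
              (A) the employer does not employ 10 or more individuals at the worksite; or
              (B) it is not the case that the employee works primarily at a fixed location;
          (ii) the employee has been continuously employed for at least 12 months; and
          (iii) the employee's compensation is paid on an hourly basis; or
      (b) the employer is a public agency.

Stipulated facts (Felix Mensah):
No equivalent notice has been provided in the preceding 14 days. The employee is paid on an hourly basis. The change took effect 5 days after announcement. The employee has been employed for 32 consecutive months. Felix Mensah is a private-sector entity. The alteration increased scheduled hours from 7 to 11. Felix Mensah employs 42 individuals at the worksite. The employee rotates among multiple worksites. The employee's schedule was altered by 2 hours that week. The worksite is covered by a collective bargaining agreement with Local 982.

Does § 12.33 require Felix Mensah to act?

Yes — required.

(a) schedule shift > 3h — not met.
(b) hours reduced — fails.
(i) no recent notice — holds.
(ii) < 10 days' notice — satisfied.
(c): T AND T → true.
(1) = F OR F OR T = true.
(A) not (≥ 10 at site) — not satisfied.
(B) not (fixed location) — met.
(i): F OR T → true.
(ii) tenure ≥ 12 mo. — satisfied.
(iii) hourly-paid — met.
(a): T AND T AND T → true.
(b) public agency — not satisfied.
(2): T OR F → true.
Overall = T AND T = true.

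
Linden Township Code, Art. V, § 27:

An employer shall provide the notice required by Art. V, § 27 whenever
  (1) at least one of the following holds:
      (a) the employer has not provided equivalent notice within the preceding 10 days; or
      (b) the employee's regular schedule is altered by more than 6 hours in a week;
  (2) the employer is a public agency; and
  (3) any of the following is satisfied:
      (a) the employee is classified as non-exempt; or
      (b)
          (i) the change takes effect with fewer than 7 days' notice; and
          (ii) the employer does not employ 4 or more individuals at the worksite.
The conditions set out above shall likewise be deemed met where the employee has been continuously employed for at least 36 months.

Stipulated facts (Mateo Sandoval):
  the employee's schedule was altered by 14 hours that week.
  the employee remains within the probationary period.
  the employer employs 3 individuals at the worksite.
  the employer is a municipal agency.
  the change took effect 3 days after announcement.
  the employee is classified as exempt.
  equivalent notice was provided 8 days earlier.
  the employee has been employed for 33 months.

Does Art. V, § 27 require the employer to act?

Yes — required.

(a) no recent notice — fails.
(b) schedule shift > 6h — satisfied.
(1): F OR T → true.
(2) public agency — holds.
(a) non-exempt — not satisfied.
(i) < 7 days' notice — met.
(ii) not (≥ 4 at site) — holds.
(b): T AND T → true.
(3): F OR T → true.
Overall: T AND T AND T → true.
Exception (tenure ≥ 36 mo.) — not satisfied.
Result: main true OR exception false → true.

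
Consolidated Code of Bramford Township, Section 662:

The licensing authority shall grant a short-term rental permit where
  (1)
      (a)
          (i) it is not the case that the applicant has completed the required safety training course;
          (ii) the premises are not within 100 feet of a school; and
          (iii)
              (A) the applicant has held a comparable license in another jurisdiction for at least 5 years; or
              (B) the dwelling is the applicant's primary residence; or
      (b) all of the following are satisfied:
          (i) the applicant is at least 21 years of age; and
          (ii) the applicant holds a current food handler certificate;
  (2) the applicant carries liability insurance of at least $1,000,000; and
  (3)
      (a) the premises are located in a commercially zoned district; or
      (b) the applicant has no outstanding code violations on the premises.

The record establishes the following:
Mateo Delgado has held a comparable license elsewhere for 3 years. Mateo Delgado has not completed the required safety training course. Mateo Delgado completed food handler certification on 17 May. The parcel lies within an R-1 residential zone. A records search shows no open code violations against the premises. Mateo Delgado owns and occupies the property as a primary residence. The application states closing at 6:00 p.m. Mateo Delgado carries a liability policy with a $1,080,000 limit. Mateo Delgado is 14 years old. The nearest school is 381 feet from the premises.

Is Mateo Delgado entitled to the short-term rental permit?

(i) not (safety training) — met.
(ii) ≥100 ft from school — met.
(A) prior license ≥ 5 yr — fails.
(B) primary residence — holds.
(iii) = F OR T = true.
(a): T AND T AND T → true.
(i) age ≥ 21 — not met.
(ii) food handler cert. — satisfied.
So (b) is not satisfied (F AND T).
So (1) is satisfied (T OR F).
(2) insurance ≥ $1,000,000 — holds.
(a) commercially zoned — fails.
(b) no code violations — met.
(3): F OR T → true.
Overall: T AND T AND T → true.

Yes — granted.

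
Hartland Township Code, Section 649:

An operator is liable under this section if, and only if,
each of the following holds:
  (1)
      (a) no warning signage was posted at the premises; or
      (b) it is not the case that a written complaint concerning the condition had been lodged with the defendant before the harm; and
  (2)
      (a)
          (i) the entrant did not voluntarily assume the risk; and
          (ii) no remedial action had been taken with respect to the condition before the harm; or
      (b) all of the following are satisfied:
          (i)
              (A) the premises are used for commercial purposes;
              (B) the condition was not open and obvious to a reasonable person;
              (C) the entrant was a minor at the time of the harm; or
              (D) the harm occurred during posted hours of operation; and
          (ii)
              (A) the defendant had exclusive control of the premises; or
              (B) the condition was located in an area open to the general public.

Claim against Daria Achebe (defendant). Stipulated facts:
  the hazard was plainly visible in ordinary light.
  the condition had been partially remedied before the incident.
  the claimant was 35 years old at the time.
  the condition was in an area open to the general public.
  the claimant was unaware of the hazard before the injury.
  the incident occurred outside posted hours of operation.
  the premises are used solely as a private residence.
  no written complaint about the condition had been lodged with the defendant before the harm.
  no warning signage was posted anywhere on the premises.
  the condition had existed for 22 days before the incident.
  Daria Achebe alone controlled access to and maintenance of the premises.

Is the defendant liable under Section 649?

(a) no signage posted — met.
(b) not (complaint lodged) — satisfied.
(1): T OR T → true.
(i) no assumed risk — satisfied.
(ii) no remedial action — not met.
(a): T AND F → false.
(A) commercial use — not met.
(B) not open/obvious — not satisfied.
(C) entrant a minor — not met.
(D) during posted hours — fails.
So (i) is not satisfied (F OR F OR F OR F).
(A) exclusive control — met.
(B) public area — satisfied.
(ii) = T OR T = true.
So (b) is not satisfied (F AND T).
(2) = F OR F = false.
Overall = T AND F = false.

No — not liable.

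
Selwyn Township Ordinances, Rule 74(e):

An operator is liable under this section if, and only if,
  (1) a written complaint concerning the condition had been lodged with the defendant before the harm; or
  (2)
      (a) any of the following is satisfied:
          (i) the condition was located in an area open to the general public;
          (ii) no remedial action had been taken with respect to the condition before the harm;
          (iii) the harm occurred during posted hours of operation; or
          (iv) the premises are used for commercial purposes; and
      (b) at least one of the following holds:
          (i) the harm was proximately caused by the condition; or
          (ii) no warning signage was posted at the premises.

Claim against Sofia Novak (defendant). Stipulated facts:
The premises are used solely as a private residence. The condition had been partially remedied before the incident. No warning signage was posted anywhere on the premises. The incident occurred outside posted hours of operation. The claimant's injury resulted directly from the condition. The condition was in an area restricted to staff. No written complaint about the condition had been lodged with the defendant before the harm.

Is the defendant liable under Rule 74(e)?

(1) complaint lodged — not met.
(i) public area — fails.
(ii) no remedial action — not met.
(iii) during posted hours — fails.
(iv) commercial use — not met.
So (a) is not satisfied (F OR F OR F OR F).
(i) proximate cause — met.
(ii) no signage posted — holds.
(b) = T OR T = true.
(2) = F AND T = false.
Overall = F OR F = false.

No — not liable.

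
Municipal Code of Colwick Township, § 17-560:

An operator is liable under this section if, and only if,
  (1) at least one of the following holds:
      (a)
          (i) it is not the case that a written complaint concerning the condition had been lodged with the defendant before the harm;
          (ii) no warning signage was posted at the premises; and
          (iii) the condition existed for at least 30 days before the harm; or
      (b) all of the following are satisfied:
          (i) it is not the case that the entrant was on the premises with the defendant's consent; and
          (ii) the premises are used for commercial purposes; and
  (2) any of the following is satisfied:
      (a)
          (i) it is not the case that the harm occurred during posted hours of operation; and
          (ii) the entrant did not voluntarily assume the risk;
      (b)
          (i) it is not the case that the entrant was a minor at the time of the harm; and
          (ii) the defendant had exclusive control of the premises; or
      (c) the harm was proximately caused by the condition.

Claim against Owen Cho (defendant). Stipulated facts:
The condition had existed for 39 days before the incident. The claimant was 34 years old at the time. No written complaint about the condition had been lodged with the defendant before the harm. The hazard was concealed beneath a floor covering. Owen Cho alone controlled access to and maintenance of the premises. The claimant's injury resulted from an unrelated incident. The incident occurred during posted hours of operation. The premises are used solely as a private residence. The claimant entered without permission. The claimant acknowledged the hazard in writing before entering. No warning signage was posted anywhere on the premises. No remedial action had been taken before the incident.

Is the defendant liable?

(i) not (complaint lodged) — holds.
(ii) no signage posted — holds.
(iii) condition ≥30 days old — satisfied.
(a): T AND T AND T → true.
(i) not (consent to enter) — satisfied.
(ii) commercial use — not satisfied.
So (b) is not satisfied (T AND F).
(1): T OR F → true.
(i) not (during posted hours) — fails.
(ii) no assumed risk — not met.
(a): F AND F → false.
(i) not (entrant a minor) — met.
(ii) exclusive control — met.
(b) = T AND T = true.
(c) proximate cause — not met.
(2) = F OR T OR F = true.
Overall = T AND T = true.

Yes — liable.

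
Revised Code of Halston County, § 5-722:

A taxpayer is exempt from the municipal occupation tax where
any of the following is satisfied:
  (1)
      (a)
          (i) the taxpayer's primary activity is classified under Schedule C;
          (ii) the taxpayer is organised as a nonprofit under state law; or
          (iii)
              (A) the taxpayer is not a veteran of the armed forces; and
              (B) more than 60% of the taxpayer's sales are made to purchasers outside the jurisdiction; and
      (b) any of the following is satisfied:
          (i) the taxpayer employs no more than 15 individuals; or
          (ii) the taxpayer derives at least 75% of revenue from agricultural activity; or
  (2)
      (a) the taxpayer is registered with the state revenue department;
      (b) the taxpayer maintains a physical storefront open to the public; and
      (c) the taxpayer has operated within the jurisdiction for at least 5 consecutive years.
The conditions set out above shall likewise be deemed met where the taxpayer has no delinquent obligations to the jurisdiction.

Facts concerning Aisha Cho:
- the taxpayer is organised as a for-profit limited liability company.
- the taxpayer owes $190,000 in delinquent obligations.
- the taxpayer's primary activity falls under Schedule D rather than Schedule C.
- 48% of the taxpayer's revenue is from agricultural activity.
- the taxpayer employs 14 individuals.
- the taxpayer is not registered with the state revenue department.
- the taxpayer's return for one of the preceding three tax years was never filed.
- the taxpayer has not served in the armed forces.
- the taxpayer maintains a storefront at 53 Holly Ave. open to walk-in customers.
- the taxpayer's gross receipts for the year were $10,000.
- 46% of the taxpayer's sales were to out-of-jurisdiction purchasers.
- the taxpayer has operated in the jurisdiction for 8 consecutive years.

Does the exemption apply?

(i) Schedule C activity — not satisfied.
(ii) nonprofit — not satisfied.
(A) not (veteran) — satisfied.
(B) >60% out-of-jur. sales — not satisfied.
(iii): T AND F → false.
(a) = F OR F OR F = false.
(i) ≤ 15 employees — met.
(ii) ≥75% agricultural — fails.
(b) = T OR F = true.
(1) = F AND T = false.
(a) state-registered — not satisfied.
(b) has storefront — satisfied.
(c) ≥ 5 yrs in jurisdiction — satisfied.
(2): F AND T AND T → false.
Overall: F OR F → false.
Exception (no delinquency) — not satisfied.
Result: main false OR exception false → false.

No — not exempt.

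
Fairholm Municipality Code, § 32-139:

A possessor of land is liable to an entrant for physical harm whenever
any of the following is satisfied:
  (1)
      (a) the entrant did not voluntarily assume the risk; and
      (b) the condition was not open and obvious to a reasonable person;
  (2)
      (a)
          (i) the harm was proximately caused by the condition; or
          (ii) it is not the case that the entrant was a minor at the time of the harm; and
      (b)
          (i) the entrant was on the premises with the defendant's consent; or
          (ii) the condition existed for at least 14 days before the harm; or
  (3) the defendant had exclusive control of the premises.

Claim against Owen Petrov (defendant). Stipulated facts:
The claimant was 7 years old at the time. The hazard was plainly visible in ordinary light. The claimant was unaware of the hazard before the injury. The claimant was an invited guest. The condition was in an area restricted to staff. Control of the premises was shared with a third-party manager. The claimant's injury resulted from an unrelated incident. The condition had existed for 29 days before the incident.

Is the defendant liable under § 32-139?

(a) no assumed risk — met.
(b) not open/obvious — not met.
(1) = T AND F = false.
(i) proximate cause — not satisfied.
(ii) not (entrant a minor) — not satisfied.
So (a) is not satisfied (F OR F).
(i) consent to enter — satisfied.
(ii) condition ≥14 days old — met.
So (b) is satisfied (T OR T).
(2): F AND T → false.
(3) exclusive control — not satisfied.
Overall: F OR F OR F → false.

No — not liable.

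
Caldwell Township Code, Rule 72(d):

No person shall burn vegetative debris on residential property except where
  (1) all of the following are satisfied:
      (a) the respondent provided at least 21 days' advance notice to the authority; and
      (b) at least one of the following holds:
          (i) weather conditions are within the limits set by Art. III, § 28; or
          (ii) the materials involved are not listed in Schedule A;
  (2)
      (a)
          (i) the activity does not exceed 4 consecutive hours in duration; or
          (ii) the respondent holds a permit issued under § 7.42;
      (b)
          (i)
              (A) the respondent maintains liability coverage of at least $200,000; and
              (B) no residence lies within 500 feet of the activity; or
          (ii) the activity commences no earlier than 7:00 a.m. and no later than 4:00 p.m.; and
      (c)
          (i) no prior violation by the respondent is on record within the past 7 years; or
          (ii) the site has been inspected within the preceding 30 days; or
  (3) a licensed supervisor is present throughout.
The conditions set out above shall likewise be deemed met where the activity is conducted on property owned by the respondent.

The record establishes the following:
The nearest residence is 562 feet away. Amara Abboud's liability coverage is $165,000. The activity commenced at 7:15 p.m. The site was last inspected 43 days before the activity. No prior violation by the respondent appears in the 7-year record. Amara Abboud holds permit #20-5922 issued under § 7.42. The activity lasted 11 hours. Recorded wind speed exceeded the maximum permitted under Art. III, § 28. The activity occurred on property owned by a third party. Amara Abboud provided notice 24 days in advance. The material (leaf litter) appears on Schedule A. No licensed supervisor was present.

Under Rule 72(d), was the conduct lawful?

(a) ≥21 days' notice — satisfied.
(i) weather ok — fails.
(ii) not (Schedule A material) — not satisfied.
(b): F OR F → false.
(1) = T AND F = false.
(i) ≤ 4 hrs duration — not met.
(ii) holds permit — met.
(a) = F OR T = true.
(A) coverage ≥ $200,000 — fails.
(B) no residence in 500 ft — holds.
(i) = F AND T = false.
(ii) start within hours — not satisfied.
So (b) is not satisfied (F OR F).
(i) no prior violation — met.
(ii) site inspected — fails.
(c): T OR F → true.
So (2) is not satisfied (T AND F AND T).
(3) supervisor present — not met.
So Overall is not satisfied (F OR F OR F).
Exception (own property) — not satisfied.
Result: main false OR exception false → false.

No — unlawful.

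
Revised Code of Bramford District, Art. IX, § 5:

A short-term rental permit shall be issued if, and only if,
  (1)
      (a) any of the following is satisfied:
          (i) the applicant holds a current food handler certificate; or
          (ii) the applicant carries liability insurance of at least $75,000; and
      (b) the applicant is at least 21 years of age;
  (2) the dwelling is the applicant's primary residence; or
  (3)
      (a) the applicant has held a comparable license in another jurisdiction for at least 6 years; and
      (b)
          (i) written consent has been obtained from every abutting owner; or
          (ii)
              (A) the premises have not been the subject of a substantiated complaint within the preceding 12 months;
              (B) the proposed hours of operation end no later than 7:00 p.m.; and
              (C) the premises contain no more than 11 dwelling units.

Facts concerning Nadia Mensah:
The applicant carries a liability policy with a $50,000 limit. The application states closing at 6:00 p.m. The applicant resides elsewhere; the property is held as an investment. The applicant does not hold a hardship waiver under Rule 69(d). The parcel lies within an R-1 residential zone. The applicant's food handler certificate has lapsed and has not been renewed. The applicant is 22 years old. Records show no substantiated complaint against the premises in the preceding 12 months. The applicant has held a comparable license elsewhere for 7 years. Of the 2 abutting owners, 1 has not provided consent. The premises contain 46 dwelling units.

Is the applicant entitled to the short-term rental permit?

No — denied.

(i) food handler cert. — fails.
(ii) insurance ≥ $75,000 — not satisfied.
So (a) is not satisfied (F OR F).
(b) age ≥ 21 — holds.
So (1) is not satisfied (F AND T).
(2) primary residence — fails.
(a) prior license ≥ 6 yr — met.
(i) all abutters consent — fails.
(A) no complaint in 12 mo. — satisfied.
(B) closes by 7 p.m. — holds.
(C) ≤ 11 units — fails.
So (ii) is not satisfied (T AND T AND F).
(b): F OR F → false.
(3): T AND F → false.
Overall = F OR F OR F = false.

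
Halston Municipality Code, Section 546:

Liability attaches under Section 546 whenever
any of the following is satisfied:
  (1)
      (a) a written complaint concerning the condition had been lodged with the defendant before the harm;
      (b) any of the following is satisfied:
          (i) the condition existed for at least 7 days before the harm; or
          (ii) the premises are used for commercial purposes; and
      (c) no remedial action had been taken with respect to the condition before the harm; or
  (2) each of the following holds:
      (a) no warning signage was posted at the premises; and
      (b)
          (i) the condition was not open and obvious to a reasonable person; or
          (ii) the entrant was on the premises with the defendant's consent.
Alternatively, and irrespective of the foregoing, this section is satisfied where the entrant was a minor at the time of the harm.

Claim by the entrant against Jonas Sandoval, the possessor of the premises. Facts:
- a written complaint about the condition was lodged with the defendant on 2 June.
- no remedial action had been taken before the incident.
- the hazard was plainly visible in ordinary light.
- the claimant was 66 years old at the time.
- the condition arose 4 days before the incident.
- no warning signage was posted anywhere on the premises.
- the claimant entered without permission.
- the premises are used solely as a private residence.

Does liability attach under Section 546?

No — not liable.

(a) complaint lodged — met.
(i) condition ≥7 days old — not met.
(ii) commercial use — not met.
So (b) is not satisfied (F OR F).
(c) no remedial action — satisfied.
So (1) is not satisfied (T AND F AND T).
(a) no signage posted — holds.
(i) not open/obvious — not satisfied.
(ii) consent to enter — not met.
So (b) is not satisfied (F OR F).
So (2) is not satisfied (T AND F).
Overall = F OR F = false.
Exception (entrant a minor) — not satisfied.
Result: main false OR exception false → false.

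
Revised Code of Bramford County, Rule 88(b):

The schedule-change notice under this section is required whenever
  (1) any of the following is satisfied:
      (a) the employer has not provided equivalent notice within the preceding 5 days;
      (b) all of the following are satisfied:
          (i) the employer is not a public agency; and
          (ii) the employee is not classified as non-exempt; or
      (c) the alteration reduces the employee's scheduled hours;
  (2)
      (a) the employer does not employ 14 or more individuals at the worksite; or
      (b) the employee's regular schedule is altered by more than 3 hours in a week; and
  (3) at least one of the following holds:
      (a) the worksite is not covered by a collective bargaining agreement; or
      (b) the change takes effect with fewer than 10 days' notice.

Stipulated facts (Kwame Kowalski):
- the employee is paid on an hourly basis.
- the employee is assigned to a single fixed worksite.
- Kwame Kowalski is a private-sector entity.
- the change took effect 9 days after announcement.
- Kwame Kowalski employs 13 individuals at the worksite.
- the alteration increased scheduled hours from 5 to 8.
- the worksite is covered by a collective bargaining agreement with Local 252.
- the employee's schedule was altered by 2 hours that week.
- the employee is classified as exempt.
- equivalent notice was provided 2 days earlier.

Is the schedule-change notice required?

(a) no recent notice — not met.
(i) not (public agency) — holds.
(ii) not (non-exempt) — satisfied.
(b) = T AND T = true.
(c) hours reduced — fails.
(1) = F OR T OR F = true.
(a) not (≥ 14 at site) — holds.
(b) schedule shift > 3h — not satisfied.
(2) = T OR F = true.
(a) no CBA — not satisfied.
(b) < 10 days' notice — holds.
So (3) is satisfied (F OR T).
So Overall is satisfied (T AND T AND T).

Yes — required.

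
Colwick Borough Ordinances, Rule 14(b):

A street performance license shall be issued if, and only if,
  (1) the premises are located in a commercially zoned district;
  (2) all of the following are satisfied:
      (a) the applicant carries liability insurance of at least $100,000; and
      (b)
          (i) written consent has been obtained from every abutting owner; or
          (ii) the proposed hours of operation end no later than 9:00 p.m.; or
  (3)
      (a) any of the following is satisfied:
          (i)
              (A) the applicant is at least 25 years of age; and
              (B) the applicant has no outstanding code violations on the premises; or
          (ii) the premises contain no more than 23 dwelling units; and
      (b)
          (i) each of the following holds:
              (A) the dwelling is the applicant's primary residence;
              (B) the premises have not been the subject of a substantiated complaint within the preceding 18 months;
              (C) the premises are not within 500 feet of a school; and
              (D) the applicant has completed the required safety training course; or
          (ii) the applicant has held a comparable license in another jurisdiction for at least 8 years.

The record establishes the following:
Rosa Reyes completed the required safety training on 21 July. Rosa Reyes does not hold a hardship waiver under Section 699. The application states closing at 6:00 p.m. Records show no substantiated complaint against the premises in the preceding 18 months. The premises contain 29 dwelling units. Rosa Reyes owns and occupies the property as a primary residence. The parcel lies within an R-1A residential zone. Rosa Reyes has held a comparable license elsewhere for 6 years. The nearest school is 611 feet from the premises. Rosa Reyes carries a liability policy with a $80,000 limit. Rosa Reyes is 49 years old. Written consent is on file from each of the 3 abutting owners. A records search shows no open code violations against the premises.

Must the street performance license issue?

(1) commercially zoned — not satisfied.
(a) insurance ≥ $100,000 — not satisfied.
(i) all abutters consent — met.
(ii) closes by 9 p.m. — holds.
(b): T OR T → true.
(2) = F AND T = false.
(A) age ≥ 25 — satisfied.
(B) no code violations — met.
(i): T AND T → true.
(ii) ≤ 23 units — fails.
(a): T OR F → true.
(A) primary residence — met.
(B) no complaint in 18 mo. — satisfied.
(C) ≥500 ft from school — satisfied.
(D) safety training — satisfied.
So (i) is satisfied (T AND T AND T AND T).
(ii) prior license ≥ 8 yr — not met.
(b) = T OR F = true.
(3) = T AND T = true.
Overall = F OR F OR T = true.

Yes — granted.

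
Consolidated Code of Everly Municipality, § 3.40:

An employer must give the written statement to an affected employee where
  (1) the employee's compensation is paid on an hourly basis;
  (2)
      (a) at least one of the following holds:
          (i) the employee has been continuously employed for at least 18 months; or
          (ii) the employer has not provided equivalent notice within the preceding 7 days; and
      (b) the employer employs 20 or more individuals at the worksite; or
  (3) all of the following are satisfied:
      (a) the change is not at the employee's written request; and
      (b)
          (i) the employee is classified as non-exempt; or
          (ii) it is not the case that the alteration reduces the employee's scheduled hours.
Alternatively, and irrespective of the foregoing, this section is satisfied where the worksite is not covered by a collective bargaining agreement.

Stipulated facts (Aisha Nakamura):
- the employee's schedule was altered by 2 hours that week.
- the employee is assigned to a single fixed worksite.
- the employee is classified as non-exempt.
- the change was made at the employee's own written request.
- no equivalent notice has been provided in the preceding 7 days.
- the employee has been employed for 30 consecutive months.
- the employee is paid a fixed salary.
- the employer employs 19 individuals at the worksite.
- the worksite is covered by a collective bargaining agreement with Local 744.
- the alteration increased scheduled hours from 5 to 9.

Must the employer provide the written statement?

(1) hourly-paid — not satisfied.
(i) tenure ≥ 18 mo. — holds.
(ii) no recent notice — met.
So (a) is satisfied (T OR T).
(b) ≥ 20 at site — not met.
So (2) is not satisfied (T AND F).
(a) not employee-requested — not satisfied.
(i) non-exempt — met.
(ii) not (hours reduced) — met.
(b) = T OR T = true.
(3): F AND T → false.
Overall = F OR F OR F = false.
Exception (no CBA) — not satisfied.
Result: main false OR exception false → false.

No — not required.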